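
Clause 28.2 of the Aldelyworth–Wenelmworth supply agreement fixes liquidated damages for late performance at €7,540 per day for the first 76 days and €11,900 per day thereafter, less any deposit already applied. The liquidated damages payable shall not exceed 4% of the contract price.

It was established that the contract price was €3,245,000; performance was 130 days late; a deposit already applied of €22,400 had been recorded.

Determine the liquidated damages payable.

First 76 days: 76 × €7,540 = €573,040
Remaining days: (130 − 76) × €11,900 = €642,600
Accrued per-day damages: €573,040 + €642,600 = €1,215,640
Less deposit already applied: €1,215,640 − €22,400 = €1,193,240
Cap: 4% of €3,245,000 = €129,800
Cap at €129,800: €1,193,240 exceeds the cap → €129,800

€129,800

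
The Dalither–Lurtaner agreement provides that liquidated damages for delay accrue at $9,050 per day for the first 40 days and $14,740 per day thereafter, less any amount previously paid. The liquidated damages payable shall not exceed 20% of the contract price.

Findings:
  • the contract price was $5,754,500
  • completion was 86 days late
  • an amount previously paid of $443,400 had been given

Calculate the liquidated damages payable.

$596,640

First 40 days: 40 × $9,050 = $362,000
Remaining days: (86 − 40) × $14,740 = $678,040
Accrued per-day damages: $362,000 + $678,040 = $1,040,040
Less amount previously paid: $1,040,040 − $443,400 = $596,640
Cap: 20% of $5,754,500 = $1,150,900
Cap at $1,150,900: $596,640 is within the cap, no reduction.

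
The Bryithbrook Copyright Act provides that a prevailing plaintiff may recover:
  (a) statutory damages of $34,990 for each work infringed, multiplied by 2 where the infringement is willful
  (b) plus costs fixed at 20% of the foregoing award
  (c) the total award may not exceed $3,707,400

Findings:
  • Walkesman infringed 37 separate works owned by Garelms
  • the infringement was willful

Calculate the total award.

Statutory damages: 37 × $34,990 = $1,294,630
Doubled: 2 × $1,294,630 = $2,589,260
Costs: 20% of $2,589,260 = $517,852
Award plus costs: $2,589,260 + $517,852 = $3,107,112
Cap at $3,707,400: $3,107,112 is within the cap, no reduction.

$3,107,112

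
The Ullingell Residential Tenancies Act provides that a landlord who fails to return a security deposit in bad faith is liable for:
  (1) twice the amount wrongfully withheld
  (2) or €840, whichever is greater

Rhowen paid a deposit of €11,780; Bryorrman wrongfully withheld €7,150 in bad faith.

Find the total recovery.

€14,300

Doubled: 2 × €7,150 = €14,300
Minimum €840: €14,300 meets the minimum, no increase.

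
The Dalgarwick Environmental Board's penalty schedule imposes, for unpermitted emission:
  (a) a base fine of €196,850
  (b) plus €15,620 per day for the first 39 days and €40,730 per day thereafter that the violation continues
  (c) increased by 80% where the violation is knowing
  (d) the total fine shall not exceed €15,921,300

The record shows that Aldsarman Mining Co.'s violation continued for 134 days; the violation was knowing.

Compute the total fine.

First 39 days: 39 × €15,620 = €609,180
Remaining days: (134 − 39) × €40,730 = €3,869,350
Per-day component: €609,180 + €3,869,350 = €4,478,530
Base plus per-day: €196,850 + €4,478,530 = €4,675,380
Enhancement: 80% of €4,675,380 = €3,740,304
Enhanced fine: €4,675,380 + €3,740,304 = €8,415,684
Cap at €15,921,300: €8,415,684 is within the cap, no reduction.

€8,415,684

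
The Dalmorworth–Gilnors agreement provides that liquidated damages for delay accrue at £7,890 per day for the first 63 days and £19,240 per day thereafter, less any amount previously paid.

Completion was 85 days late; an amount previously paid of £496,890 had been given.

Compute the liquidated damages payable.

£423,460

First 63 days: 63 × £7,890 = £497,070
Remaining days: (85 − 63) × £19,240 = £423,280
Accrued per-day damages: £497,070 + £423,280 = £920,350
Less amount previously paid: £920,350 − £496,890 = £423,460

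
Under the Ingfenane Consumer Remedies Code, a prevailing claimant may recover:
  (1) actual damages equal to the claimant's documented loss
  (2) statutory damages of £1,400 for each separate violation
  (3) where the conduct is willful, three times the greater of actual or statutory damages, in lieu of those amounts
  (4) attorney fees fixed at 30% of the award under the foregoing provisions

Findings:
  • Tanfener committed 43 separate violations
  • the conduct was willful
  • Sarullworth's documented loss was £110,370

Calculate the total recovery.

£430,443

Statutory damages: 43 × £1,400 = £60,200
Greater of actual damages (£110,370) or statutory damages (£60,200): £110,370
Trebled: 3 × £110,370 = £331,110
Attorney fees: 30% of £331,110 = £99,333
Total recovery: £331,110 + £99,333 = £430,443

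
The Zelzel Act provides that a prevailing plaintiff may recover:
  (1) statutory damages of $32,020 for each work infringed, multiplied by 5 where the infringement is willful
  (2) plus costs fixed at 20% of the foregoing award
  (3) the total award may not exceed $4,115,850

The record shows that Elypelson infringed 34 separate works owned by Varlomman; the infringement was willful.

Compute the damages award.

Statutory damages: 34 × $32,020 = $1,088,680
Multiplied by 5: 5 × $1,088,680 = $5,443,400
Costs: 20% of $5,443,400 = $1,088,680
Award plus costs: $5,443,400 + $1,088,680 = $6,532,080
Cap at $4,115,850: $6,532,080 exceeds the cap → $4,115,850

$4,115,850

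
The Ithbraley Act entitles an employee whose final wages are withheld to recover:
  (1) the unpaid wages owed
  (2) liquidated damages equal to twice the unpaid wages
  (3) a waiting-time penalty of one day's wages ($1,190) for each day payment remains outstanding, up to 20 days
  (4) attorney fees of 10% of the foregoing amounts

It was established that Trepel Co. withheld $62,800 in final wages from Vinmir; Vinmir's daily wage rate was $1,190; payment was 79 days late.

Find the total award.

Doubled: 2 × $62,800 = $125,600
Penalty days: min(79, 20) = 20
Waiting-time penalty: 20 × $1,190 = $23,800
Subtotal: $62,800 + $125,600 + $23,800 = $212,200
Attorney fees: 10% of $212,200 = $21,220
Total award: $212,200 + $21,220 = $233,420

$233,420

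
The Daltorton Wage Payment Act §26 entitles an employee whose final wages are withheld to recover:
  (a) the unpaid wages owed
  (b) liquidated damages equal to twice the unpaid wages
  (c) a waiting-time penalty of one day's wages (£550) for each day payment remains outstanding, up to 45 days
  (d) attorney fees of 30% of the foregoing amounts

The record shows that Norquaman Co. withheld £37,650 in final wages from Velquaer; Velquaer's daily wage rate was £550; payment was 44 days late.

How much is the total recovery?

Doubled: 2 × £37,650 = £75,300
Penalty days: min(44, 45) = 44
Waiting-time penalty: 44 × £550 = £24,200
Subtotal: £37,650 + £75,300 + £24,200 = £137,150
Attorney fees: 30% of £137,150 = £41,145
Total award: £137,150 + £41,145 = £178,295

£178,295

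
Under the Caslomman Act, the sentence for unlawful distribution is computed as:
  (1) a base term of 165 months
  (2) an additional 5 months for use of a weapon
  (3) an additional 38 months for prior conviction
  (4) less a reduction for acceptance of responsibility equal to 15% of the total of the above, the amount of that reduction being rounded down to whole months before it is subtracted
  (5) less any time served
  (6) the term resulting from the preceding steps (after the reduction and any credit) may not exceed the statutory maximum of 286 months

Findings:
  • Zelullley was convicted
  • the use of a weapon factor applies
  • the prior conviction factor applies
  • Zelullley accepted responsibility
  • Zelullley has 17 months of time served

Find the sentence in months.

Use of a weapon enhancement: +5 months
Prior conviction enhancement: +38 months
Adjusted term: 165 months + 5 months + 38 months = 208 months
Acceptance of responsibility reduction: 15% of 208 months = 31 months (rounded down)
After reduction: 208 − 31 = 177 months
Less time served: 177 months − 17 months = 160 months
Cap at 286 months: 160 months is within the cap, no reduction.

160 months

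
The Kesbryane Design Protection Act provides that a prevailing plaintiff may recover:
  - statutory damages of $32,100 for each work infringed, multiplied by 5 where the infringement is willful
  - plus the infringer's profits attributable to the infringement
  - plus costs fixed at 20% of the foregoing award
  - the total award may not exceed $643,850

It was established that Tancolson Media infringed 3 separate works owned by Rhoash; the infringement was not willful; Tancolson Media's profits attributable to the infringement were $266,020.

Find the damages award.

Award: $434,784

Statutory damages: 3 × $32,100 = $96,300
Infringement not willful: no ×5 enhancement.
Combined award: $96,300 + $266,020 = $362,320
Costs: 20% of $362,320 = $72,464
Award plus costs: $362,320 + $72,464 = $434,784
Cap at $643,850: $434,784 is within the cap, no reduction.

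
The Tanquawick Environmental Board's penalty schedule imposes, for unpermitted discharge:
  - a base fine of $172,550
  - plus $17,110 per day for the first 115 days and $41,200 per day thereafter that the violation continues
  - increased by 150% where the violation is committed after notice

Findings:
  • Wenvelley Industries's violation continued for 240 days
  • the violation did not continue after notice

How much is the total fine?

First 115 days: 115 × $17,110 = $1,967,650
Remaining days: (240 − 115) × $41,200 = $5,150,000
Per-day component: $1,967,650 + $5,150,000 = $7,117,650
Base plus per-day: $172,550 + $7,117,650 = $7,290,200
The violation did not continue after notice: no 150% increase.

Civil penalty: $7,290,200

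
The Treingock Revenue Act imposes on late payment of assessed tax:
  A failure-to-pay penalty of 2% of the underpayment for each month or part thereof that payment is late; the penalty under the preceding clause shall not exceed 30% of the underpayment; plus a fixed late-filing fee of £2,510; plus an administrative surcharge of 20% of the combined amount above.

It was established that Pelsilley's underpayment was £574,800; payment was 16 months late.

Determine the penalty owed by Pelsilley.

Penalty: £209,940

Accrued rate: 2% × 16 = 32%, capped at 30% → 30%
Failure-to-pay penalty: 30% of £574,800 = £172,440
Penalty before surcharge: £172,440 + £2,510 = £174,950
Administrative surcharge: 20% of £174,950 = £34,990
Total penalty: £174,950 + £34,990 = £209,940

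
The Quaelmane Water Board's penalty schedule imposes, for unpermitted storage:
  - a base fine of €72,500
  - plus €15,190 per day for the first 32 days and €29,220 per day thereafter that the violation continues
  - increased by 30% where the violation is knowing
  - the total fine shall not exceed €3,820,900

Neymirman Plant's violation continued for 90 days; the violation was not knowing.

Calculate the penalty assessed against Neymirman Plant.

€2,253,340

First 32 days: 32 × €15,190 = €486,080
Remaining days: (90 − 32) × €29,220 = €1,694,760
Per-day component: €486,080 + €1,694,760 = €2,180,840
Base plus per-day: €72,500 + €2,180,840 = €2,253,340
The violation was not knowing: no 30% increase.
Cap at €3,820,900: €2,253,340 is within the cap, no reduction.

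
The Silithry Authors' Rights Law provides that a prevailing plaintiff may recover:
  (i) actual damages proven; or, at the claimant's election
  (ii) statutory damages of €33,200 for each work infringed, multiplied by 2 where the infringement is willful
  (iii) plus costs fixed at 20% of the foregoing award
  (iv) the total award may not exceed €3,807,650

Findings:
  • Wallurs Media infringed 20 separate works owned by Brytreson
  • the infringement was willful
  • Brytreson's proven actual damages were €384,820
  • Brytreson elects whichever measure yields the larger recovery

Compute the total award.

€1,593,600

Statutory damages: 20 × €33,200 = €664,000
Doubled: 2 × €664,000 = €1,328,000
Greater of actual damages (€384,820) or enhanced statutory damages (€1,328,000): €1,328,000
Costs: 20% of €1,328,000 = €265,600
Award plus costs: €1,328,000 + €265,600 = €1,593,600
Cap at €3,807,650: €1,593,600 is within the cap, no reduction.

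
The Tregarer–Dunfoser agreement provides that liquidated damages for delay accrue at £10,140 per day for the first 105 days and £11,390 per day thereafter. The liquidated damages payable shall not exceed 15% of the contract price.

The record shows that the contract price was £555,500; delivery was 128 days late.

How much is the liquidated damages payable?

First 105 days: 105 × £10,140 = £1,064,700
Remaining days: (128 − 105) × £11,390 = £261,970
Accrued per-day damages: £1,064,700 + £261,970 = £1,326,670
Cap: 15% of £555,500 = £83,325
Cap at £83,325: £1,326,670 exceeds the cap → £83,325

£83,325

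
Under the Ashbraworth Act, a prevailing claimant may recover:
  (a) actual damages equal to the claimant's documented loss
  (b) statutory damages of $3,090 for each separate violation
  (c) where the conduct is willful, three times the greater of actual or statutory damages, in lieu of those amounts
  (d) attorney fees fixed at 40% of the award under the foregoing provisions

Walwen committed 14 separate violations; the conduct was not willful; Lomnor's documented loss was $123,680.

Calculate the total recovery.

$233,716

Statutory damages: 14 × $3,090 = $43,260
Conduct not willful: the in-lieu enhancement does not apply.
Actual plus statutory damages: $123,680 + $43,260 = $166,940
Attorney fees: 40% of $166,940 = $66,776
Total recovery: $166,940 + $66,776 = $233,716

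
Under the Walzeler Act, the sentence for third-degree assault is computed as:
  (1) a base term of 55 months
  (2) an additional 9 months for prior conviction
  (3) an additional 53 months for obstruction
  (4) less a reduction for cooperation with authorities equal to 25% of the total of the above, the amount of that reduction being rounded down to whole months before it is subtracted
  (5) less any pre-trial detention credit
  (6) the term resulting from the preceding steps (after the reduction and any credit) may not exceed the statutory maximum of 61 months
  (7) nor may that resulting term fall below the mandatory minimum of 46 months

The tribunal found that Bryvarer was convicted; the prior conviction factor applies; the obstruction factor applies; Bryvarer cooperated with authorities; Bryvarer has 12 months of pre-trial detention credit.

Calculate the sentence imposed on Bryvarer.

Prior conviction enhancement: +9 months
Obstruction enhancement: +53 months
Adjusted term: 55 months + 9 months + 53 months = 117 months
Cooperation with authorities reduction: 25% of 117 months = 29 months (rounded down)
After reduction: 117 − 29 = 88 months
Less pre-trial detention credit: 88 months − 12 months = 76 months
Cap at 61 months: 76 months exceeds the cap → 61 months
Minimum 46 months: 61 months meets the minimum, no increase.

Sentence: 61 months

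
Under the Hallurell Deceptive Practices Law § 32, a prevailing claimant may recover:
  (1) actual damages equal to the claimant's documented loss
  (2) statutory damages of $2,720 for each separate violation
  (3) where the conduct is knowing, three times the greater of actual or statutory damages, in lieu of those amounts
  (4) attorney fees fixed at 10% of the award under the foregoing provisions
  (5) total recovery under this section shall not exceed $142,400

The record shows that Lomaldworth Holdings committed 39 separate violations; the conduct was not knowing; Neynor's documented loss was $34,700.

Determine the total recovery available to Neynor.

Statutory damages: 39 × $2,720 = $106,080
Conduct not knowing: the in-lieu enhancement does not apply.
Actual plus statutory damages: $34,700 + $106,080 = $140,780
Attorney fees: 10% of $140,780 = $14,078
Total before cap: $140,780 + $14,078 = $154,858
Cap at $142,400: $154,858 exceeds the cap → $142,400

$142,400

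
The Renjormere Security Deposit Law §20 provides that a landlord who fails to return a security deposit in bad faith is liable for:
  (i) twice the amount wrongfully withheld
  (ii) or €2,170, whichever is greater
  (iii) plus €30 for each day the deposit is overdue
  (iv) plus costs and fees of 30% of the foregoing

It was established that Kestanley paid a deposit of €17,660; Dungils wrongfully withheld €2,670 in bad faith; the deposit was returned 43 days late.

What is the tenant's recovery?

Doubled: 2 × €2,670 = €5,340
Minimum €2,170: €5,340 meets the minimum, no increase.
Late-return penalty: 43 × €30 = €1,290
Damages plus late penalty: €5,340 + €1,290 = €6,630
Costs and fees: 30% of €6,630 = €1,989
Total recovery: €6,630 + €1,989 = €8,619

€8,619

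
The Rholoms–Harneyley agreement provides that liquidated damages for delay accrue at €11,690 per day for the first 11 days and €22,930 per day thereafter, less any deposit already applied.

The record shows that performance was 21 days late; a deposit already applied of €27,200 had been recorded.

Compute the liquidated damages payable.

First 11 days: 11 × €11,690 = €128,590
Remaining days: (21 − 11) × €22,930 = €229,300
Accrued per-day damages: €128,590 + €229,300 = €357,890
Less deposit already applied: €357,890 − €27,200 = €330,690

€330,690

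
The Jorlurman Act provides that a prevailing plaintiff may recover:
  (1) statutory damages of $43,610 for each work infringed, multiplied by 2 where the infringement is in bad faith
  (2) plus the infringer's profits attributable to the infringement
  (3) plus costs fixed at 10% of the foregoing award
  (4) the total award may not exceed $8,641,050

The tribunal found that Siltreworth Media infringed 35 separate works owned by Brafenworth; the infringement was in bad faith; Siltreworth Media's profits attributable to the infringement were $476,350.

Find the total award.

Award: $3,881,955

Statutory damages: 35 × $43,610 = $1,526,350
Doubled: 2 × $1,526,350 = $3,052,700
Combined award: $3,052,700 + $476,350 = $3,529,050
Costs: 10% of $3,529,050 = $352,905
Award plus costs: $3,529,050 + $352,905 = $3,881,955
Cap at $8,641,050: $3,881,955 is within the cap, no reduction.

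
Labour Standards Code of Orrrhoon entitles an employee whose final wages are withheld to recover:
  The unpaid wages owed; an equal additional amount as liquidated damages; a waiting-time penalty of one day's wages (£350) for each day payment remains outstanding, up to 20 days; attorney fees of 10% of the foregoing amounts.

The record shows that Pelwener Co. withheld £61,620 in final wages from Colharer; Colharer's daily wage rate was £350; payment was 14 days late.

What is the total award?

Liquidated damages (equal amount): £61,620
Penalty days: min(14, 20) = 14
Waiting-time penalty: 14 × £350 = £4,900
Subtotal: £61,620 + £61,620 + £4,900 = £128,140
Attorney fees: 10% of £128,140 = £12,814
Total award: £128,140 + £12,814 = £140,954

£140,954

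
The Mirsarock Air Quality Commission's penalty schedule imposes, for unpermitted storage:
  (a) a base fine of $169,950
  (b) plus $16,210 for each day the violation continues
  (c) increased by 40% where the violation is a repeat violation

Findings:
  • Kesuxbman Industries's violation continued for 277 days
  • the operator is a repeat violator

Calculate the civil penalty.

$6,524,168

Per-day component: 277 × $16,210 = $4,490,170
Base plus per-day: $169,950 + $4,490,170 = $4,660,120
Enhancement: 40% of $4,660,120 = $1,864,048
Enhanced fine: $4,660,120 + $1,864,048 = $6,524,168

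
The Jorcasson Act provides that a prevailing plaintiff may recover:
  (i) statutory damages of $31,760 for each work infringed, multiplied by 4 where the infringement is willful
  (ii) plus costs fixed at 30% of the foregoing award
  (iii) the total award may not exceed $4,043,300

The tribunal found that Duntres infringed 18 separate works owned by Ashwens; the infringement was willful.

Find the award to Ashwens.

$2,972,736

Statutory damages: 18 × $31,760 = $571,680
Multiplied by 4: 4 × $571,680 = $2,286,720
Costs: 30% of $2,286,720 = $686,016
Award plus costs: $2,286,720 + $686,016 = $2,972,736
Cap at $4,043,300: $2,972,736 is within the cap, no reduction.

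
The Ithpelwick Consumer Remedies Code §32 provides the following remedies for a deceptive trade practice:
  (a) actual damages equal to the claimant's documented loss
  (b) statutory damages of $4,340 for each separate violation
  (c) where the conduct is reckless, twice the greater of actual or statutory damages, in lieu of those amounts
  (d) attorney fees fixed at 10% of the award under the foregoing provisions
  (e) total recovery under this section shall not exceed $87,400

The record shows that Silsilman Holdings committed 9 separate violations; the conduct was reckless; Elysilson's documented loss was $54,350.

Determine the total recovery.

Statutory damages: 9 × $4,340 = $39,060
Greater of actual damages ($54,350) or statutory damages ($39,060): $54,350
Doubled: 2 × $54,350 = $108,700
Attorney fees: 10% of $108,700 = $10,870
Total before cap: $108,700 + $10,870 = $119,570
Cap at $87,400: $119,570 exceeds the cap → $87,400

$87,400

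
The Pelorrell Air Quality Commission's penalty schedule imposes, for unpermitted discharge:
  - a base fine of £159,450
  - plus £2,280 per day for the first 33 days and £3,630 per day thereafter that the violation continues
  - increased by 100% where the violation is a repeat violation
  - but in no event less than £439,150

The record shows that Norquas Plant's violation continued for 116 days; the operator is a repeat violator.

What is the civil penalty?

First 33 days: 33 × £2,280 = £75,240
Remaining days: (116 − 33) × £3,630 = £301,290
Per-day component: £75,240 + £301,290 = £376,530
Base plus per-day: £159,450 + £376,530 = £535,980
Enhancement: 100% of £535,980 = £535,980
Enhanced fine: £535,980 + £535,980 = £1,071,960
Minimum £439,150: £1,071,960 meets the minimum, no increase.

£1,071,960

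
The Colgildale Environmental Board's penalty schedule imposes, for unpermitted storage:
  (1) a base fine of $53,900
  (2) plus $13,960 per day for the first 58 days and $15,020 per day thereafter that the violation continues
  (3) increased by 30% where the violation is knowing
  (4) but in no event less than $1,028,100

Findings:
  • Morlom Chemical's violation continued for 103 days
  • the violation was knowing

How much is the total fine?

$2,001,324

First 58 days: 58 × $13,960 = $809,680
Remaining days: (103 − 58) × $15,020 = $675,900
Per-day component: $809,680 + $675,900 = $1,485,580
Base plus per-day: $53,900 + $1,485,580 = $1,539,480
Enhancement: 30% of $1,539,480 = $461,844
Enhanced fine: $1,539,480 + $461,844 = $2,001,324
Minimum $1,028,100: $2,001,324 meets the minimum, no increase.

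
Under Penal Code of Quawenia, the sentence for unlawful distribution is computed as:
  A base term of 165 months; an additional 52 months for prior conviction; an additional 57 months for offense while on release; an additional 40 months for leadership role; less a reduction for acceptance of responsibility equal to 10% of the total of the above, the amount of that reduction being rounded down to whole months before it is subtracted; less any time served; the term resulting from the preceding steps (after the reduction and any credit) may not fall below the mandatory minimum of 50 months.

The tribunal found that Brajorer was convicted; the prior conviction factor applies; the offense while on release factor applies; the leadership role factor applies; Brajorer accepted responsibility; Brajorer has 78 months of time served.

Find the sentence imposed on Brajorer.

Prior conviction enhancement: +52 months
Offense while on release enhancement: +57 months
Leadership role enhancement: +40 months
Adjusted term: 165 months + 52 months + 57 months + 40 months = 314 months
Acceptance of responsibility reduction: 10% of 314 months = 31 months (rounded down)
After reduction: 314 − 31 = 283 months
Less time served: 283 months − 78 months = 205 months
Minimum 50 months: 205 months meets the minimum, no increase.

205 months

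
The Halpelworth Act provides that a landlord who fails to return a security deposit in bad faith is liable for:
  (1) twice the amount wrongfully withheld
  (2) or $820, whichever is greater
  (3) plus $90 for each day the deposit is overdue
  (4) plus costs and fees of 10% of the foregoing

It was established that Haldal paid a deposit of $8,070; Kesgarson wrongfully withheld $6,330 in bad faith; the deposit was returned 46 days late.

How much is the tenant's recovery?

Doubled: 2 × $6,330 = $12,660
Minimum $820: $12,660 meets the minimum, no increase.
Late-return penalty: 46 × $90 = $4,140
Damages plus late penalty: $12,660 + $4,140 = $16,800
Costs and fees: 10% of $16,800 = $1,680
Total recovery: $16,800 + $1,680 = $18,480

$18,480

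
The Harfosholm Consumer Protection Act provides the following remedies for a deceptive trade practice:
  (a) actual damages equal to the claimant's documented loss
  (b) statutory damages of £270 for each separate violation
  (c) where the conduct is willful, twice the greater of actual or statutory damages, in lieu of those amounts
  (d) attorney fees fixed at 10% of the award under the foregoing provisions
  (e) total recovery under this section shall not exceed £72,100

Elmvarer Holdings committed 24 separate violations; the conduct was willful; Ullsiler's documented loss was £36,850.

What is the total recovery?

£72,100

Statutory damages: 24 × £270 = £6,480
Greater of actual damages (£36,850) or statutory damages (£6,480): £36,850
Doubled: 2 × £36,850 = £73,700
Attorney fees: 10% of £73,700 = £7,370
Total before cap: £73,700 + £7,370 = £81,070
Cap at £72,100: £81,070 exceeds the cap → £72,100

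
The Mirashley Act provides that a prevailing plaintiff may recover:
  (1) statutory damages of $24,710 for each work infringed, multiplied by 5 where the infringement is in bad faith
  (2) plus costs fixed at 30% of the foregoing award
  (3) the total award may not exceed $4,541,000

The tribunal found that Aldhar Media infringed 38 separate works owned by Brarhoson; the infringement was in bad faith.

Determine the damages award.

$4,541,000

Statutory damages: 38 × $24,710 = $938,980
Multiplied by 5: 5 × $938,980 = $4,694,900
Costs: 30% of $4,694,900 = $1,408,470
Award plus costs: $4,694,900 + $1,408,470 = $6,103,370
Cap at $4,541,000: $6,103,370 exceeds the cap → $4,541,000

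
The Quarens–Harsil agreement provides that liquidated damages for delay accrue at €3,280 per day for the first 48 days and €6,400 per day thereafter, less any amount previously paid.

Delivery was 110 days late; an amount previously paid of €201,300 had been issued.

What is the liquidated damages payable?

€352,940

First 48 days: 48 × €3,280 = €157,440
Remaining days: (110 − 48) × €6,400 = €396,800
Accrued per-day damages: €157,440 + €396,800 = €554,240
Less amount previously paid: €554,240 − €201,300 = €352,940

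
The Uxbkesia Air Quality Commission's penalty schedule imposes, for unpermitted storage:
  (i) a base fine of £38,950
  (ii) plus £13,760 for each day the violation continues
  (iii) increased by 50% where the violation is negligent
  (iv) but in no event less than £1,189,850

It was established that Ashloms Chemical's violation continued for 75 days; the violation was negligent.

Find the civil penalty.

Per-day component: 75 × £13,760 = £1,032,000
Base plus per-day: £38,950 + £1,032,000 = £1,070,950
Enhancement: 50% of £1,070,950 = £535,475
Enhanced fine: £1,070,950 + £535,475 = £1,606,425
Minimum £1,189,850: £1,606,425 meets the minimum, no increase.

£1,606,425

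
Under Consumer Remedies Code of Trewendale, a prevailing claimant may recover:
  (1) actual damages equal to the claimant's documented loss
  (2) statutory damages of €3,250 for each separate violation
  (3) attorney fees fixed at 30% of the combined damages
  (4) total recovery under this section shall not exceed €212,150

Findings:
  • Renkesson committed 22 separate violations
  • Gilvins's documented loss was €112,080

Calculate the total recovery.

Statutory damages: 22 × €3,250 = €71,500
Combined damages: €112,080 + €71,500 = €183,580
Attorney fees: 30% of €183,580 = €55,074
Total before cap: €183,580 + €55,074 = €238,654
Cap at €212,150: €238,654 exceeds the cap → €212,150

€212,150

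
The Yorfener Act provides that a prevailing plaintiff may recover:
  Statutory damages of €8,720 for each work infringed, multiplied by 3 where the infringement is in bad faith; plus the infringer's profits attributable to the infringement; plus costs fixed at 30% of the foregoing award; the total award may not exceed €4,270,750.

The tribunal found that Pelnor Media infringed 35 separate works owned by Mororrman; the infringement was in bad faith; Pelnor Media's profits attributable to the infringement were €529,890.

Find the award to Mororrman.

€1,879,137

Statutory damages: 35 × €8,720 = €305,200
Trebled: 3 × €305,200 = €915,600
Combined award: €915,600 + €529,890 = €1,445,490
Costs: 30% of €1,445,490 = €433,647
Award plus costs: €1,445,490 + €433,647 = €1,879,137
Cap at €4,270,750: €1,879,137 is within the cap, no reduction.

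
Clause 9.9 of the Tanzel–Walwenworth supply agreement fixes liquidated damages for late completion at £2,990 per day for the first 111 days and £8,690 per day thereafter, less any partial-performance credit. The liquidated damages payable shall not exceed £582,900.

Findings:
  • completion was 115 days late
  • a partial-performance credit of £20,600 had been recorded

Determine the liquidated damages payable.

First 111 days: 111 × £2,990 = £331,890
Remaining days: (115 − 111) × £8,690 = £34,760
Accrued per-day damages: £331,890 + £34,760 = £366,650
Less partial-performance credit: £366,650 − £20,600 = £346,050
Cap at £582,900: £346,050 is within the cap, no reduction.

£346,050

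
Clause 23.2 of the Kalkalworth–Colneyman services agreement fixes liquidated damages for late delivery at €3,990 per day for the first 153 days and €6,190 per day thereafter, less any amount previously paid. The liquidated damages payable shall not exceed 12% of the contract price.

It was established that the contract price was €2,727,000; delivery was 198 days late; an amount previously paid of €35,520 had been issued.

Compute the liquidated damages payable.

€327,240

First 153 days: 153 × €3,990 = €610,470
Remaining days: (198 − 153) × €6,190 = €278,550
Accrued per-day damages: €610,470 + €278,550 = €889,020
Less amount previously paid: €889,020 − €35,520 = €853,500
Cap: 12% of €2,727,000 = €327,240
Cap at €327,240: €853,500 exceeds the cap → €327,240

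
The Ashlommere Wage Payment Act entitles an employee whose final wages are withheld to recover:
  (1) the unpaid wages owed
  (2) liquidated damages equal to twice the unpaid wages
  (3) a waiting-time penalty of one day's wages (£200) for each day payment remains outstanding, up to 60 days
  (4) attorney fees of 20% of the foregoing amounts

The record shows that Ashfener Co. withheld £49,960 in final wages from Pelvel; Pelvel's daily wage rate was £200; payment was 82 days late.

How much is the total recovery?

£194,256

Doubled: 2 × £49,960 = £99,920
Penalty days: min(82, 60) = 60
Waiting-time penalty: 60 × £200 = £12,000
Subtotal: £49,960 + £99,920 + £12,000 = £161,880
Attorney fees: 20% of £161,880 = £32,376
Total award: £161,880 + £32,376 = £194,256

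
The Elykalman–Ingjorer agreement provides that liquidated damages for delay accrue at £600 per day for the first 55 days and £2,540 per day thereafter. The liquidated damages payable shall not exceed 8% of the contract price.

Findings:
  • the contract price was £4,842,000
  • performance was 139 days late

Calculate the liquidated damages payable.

First 55 days: 55 × £600 = £33,000
Remaining days: (139 − 55) × £2,540 = £213,360
Accrued per-day damages: £33,000 + £213,360 = £246,360
Cap: 8% of £4,842,000 = £387,360
Cap at £387,360: £246,360 is within the cap, no reduction.

Liquidated damages: £246,360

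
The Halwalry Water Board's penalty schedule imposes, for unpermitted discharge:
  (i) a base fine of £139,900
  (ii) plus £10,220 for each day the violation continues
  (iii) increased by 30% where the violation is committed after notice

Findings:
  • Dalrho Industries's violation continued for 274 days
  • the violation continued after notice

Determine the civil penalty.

£3,822,234

Per-day component: 274 × £10,220 = £2,800,280
Base plus per-day: £139,900 + £2,800,280 = £2,940,180
Enhancement: 30% of £2,940,180 = £882,054
Enhanced fine: £2,940,180 + £882,054 = £3,822,234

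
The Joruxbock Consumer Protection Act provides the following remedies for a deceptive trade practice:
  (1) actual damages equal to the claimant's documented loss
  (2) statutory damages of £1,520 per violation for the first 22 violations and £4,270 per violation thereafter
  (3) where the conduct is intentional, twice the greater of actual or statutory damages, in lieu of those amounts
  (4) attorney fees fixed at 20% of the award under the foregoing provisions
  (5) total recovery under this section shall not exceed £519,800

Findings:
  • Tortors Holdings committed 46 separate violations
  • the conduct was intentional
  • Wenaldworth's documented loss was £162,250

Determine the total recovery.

Total recovery: £389,400

First 22 violations: 22 × £1,520 = £33,440
Remaining violations: (46 − 22) × £4,270 = £102,480
Statutory damages: £33,440 + £102,480 = £135,920
Greater of actual damages (£162,250) or statutory damages (£135,920): £162,250
Doubled: 2 × £162,250 = £324,500
Attorney fees: 20% of £324,500 = £64,900
Total before cap: £324,500 + £64,900 = £389,400
Cap at £519,800: £389,400 is within the cap, no reduction.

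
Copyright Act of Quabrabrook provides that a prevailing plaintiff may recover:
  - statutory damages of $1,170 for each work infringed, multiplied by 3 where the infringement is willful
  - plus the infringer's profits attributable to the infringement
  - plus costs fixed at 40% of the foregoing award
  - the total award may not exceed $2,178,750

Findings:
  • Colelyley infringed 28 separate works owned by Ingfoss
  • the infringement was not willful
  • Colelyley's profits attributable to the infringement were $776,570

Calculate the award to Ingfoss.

Statutory damages: 28 × $1,170 = $32,760
Infringement not willful: no ×3 enhancement.
Combined award: $32,760 + $776,570 = $809,330
Costs: 40% of $809,330 = $323,732
Award plus costs: $809,330 + $323,732 = $1,133,062
Cap at $2,178,750: $1,133,062 is within the cap, no reduction.

$1,133,062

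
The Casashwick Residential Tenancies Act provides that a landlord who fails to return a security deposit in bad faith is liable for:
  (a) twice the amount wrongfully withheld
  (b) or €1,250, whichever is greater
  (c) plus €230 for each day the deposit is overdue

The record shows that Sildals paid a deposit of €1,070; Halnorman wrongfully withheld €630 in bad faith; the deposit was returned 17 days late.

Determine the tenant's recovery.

Doubled: 2 × €630 = €1,260
Minimum €1,250: €1,260 meets the minimum, no increase.
Late-return penalty: 17 × €230 = €3,910
Damages plus late penalty: €1,260 + €3,910 = €5,170

€5,170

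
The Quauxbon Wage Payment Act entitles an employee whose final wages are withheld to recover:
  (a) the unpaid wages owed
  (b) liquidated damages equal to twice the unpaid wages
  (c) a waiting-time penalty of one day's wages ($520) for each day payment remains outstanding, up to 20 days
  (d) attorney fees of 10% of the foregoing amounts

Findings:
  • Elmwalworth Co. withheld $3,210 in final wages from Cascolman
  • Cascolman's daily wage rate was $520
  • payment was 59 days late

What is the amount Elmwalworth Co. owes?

Doubled: 2 × $3,210 = $6,420
Penalty days: min(59, 20) = 20
Waiting-time penalty: 20 × $520 = $10,400
Subtotal: $3,210 + $6,420 + $10,400 = $20,030
Attorney fees: 10% of $20,030 = $2,003
Total award: $20,030 + $2,003 = $22,033

$22,033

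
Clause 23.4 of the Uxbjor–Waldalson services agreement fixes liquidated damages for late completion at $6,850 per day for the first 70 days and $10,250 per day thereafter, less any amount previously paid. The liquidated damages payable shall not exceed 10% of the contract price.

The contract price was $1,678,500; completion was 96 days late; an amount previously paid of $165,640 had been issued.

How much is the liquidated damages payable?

First 70 days: 70 × $6,850 = $479,500
Remaining days: (96 − 70) × $10,250 = $266,500
Accrued per-day damages: $479,500 + $266,500 = $746,000
Less amount previously paid: $746,000 − $165,640 = $580,360
Cap: 10% of $1,678,500 = $167,850
Cap at $167,850: $580,360 exceeds the cap → $167,850

$167,850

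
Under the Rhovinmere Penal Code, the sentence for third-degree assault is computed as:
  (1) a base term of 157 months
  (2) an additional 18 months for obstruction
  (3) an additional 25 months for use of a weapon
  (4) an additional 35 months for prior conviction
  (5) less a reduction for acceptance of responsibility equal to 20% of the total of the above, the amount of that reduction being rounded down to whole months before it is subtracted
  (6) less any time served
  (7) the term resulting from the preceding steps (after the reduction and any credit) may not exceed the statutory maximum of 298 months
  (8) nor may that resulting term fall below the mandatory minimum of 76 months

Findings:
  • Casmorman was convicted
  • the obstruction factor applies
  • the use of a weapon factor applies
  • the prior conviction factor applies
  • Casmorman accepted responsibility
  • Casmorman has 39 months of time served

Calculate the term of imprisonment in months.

149 months

Obstruction enhancement: +18 months
Use of a weapon enhancement: +25 months
Prior conviction enhancement: +35 months
Adjusted term: 157 months + 18 months + 25 months + 35 months = 235 months
Acceptance of responsibility reduction: 20% of 235 months = 47 months (rounded down)
After reduction: 235 − 47 = 188 months
Less time served: 188 months − 39 months = 149 months
Cap at 298 months: 149 months is within the cap, no reduction.
Minimum 76 months: 149 months meets the minimum, no increase.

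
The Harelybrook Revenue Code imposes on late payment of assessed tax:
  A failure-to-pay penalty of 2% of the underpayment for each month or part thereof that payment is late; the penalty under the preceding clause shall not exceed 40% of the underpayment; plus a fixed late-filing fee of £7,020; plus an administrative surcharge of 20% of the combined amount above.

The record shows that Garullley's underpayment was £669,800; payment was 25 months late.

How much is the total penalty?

£329,928

Accrued rate: 2% × 25 = 50%, capped at 40% → 40%
Failure-to-pay penalty: 40% of £669,800 = £267,920
Penalty before surcharge: £267,920 + £7,020 = £274,940
Administrative surcharge: 20% of £274,940 = £54,988
Total penalty: £274,940 + £54,988 = £329,928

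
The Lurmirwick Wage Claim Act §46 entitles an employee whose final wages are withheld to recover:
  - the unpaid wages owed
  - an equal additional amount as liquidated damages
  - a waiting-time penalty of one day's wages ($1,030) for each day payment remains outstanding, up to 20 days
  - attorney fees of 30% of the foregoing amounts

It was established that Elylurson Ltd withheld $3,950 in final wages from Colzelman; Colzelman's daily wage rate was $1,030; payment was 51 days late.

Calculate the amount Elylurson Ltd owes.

Liquidated damages (equal amount): $3,950
Penalty days: min(51, 20) = 20
Waiting-time penalty: 20 × $1,030 = $20,600
Subtotal: $3,950 + $3,950 + $20,600 = $28,500
Attorney fees: 30% of $28,500 = $8,550
Total award: $28,500 + $8,550 = $37,050

Total award: $37,050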